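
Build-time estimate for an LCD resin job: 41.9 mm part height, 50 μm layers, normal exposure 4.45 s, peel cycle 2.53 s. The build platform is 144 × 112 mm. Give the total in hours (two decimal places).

Number of layers: 41.9 / 0.05 → 838 (rounded up).
Cycle time = 4.45 + 2.53, so 6.98 s.
Total = 838 × 6.98 = 5849.24 s = 1.62 hours.

1.62 hours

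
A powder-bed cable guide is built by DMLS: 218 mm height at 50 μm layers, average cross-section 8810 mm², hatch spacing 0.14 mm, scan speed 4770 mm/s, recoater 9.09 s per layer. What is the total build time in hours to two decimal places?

Number of layers: 218 / 0.05 → 4360 (rounded up).
Hatch length per layer = 8810 / 0.14, so 62928.6 mm.
Scan time per layer = 62928.6 / 4770 = 13.1926 s.
Time per layer = 13.1926 + 9.09, so 22.2826 s.
Build time = 4360 × 22.2826 = 97152.136 s = 26.99 hours.

26.99 hours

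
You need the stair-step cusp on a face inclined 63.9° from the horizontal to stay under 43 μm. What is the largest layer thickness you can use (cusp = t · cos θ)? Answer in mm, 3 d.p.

0.098 mm

Layer height = cusp / cos(63.9°) = 0.043 / 0.4399 = 0.098 mm.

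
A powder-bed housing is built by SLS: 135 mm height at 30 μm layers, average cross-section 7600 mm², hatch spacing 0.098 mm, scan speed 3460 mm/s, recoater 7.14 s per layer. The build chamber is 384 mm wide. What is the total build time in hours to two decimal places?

Layers = ⌈135/0.03⌉ = 4500.
Per-layer scan distance = 7600 / 0.098, so 77551 mm.
Per-layer scan time = 77551 / 3460, so 22.4136 s.
Time per layer = 22.4136 + 7.14 = 29.5536 s.
Build time = 4500 × 29.5536 = 132991.2 s = 36.94 hours.

36.94 hours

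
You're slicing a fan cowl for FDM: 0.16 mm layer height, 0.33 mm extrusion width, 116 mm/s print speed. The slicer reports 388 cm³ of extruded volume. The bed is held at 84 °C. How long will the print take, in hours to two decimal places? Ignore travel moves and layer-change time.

17.60 hours

Extrusion cross-section = 0.16 × 0.33 = 0.0528 mm².
Path length: 388000 mm³ / 0.0528 mm² → 7348484.8 mm.
Time extruding = 7348484.8 / 116, so 63349 s.
That's 63349 s → 17.60 hours.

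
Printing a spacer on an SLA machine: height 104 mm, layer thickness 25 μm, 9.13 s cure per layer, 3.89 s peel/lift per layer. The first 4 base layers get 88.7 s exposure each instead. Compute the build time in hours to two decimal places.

15.13 hours

Layers = ⌈104/0.025⌉ = 4160.
Burn-in layers: 4 × (88.7 + 3.89) → 370.36 s.
Remaining layers = 4156 × (9.13 + 3.89) = 54111.12 s.
Total = 370.36 + 54111.12 = 54481.48 s = 15.13 hours.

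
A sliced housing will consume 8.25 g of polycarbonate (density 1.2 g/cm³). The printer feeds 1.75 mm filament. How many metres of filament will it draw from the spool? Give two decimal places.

Volume = 8.25 g / 1.2 g·cm⁻³ = 6.875 cm³ = 6875 mm³.
A = π r² = π × 0.875² = 2.4053 mm².
L = V/A = 6875/2.4053 = 2858.27 mm → 2.86 m.

2.86 m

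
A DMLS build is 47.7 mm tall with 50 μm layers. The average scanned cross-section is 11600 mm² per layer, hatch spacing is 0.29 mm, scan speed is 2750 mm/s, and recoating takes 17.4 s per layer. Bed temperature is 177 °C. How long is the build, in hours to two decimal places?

Layers = ⌈47.7/0.05⌉ = 954.
Hatch length per layer = 11600 / 0.29 = 40000 mm.
Per-layer scan time = 40000 / 2750 = 14.5455 s.
Per-layer time = 14.5455 + 17.4 = 31.9455 s.
954 layers × 31.9455 s/layer = 30476.007 s, i.e. 8.47 hours.

8.47 hours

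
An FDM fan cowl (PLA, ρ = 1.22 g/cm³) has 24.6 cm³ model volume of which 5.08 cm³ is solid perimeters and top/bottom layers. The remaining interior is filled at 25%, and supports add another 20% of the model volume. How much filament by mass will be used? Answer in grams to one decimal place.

18.2 g

Volume inside the shell = 24.6 − 5.08, so 19.52 cm³.
Infill volume: 0.25 × 19.52 → 4.88 cm³.
Support = 0.20 × 24.6, so 4.92 cm³.
Total extruded = 5.08 + 4.88 + 4.92 = 14.88 cm³.
Mass = 14.88 × 1.22 = 18.1536 g.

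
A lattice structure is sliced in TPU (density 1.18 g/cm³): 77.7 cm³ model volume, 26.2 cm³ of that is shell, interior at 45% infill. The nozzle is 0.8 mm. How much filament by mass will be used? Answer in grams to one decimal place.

58.3 g

Infill region = 77.7 − 26.2 = 51.5 cm³.
Infill deposited: 0.45 × 51.5 → 23.175 cm³.
Total printed volume = 26.2 + 23.175 = 49.375 cm³.
Mass = 49.375 × 1.18 = 58.2625 g.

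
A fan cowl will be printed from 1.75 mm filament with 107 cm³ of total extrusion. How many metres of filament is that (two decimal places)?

A = π r² = π × 0.875² = 2.4053 mm².
Length = 107 cm³ / 2.4053 mm² = 107000 / 2.4053 = 44485.1 mm = 44.49 m.

44.49 m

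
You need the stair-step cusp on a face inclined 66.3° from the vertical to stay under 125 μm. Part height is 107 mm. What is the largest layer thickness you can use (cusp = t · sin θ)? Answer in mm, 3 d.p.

t = h_c / sin θ = 0.125 / 0.9157 = 0.137 mm.

0.137 mm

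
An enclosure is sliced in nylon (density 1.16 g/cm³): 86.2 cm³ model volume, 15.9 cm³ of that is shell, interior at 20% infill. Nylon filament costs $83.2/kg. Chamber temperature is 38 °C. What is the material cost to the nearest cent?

$2.89

Infill region = 86.2 − 15.9 = 70.3 cm³.
Deposited infill = 0.20 × 70.3 = 14.06 cm³.
Total printed volume = 15.9 + 14.06, so 29.96 cm³.
Mass = 29.96 × 1.16 = 34.7536 g.
Cost = 34.7536 g / 1000 × $83.2/kg = $2.89.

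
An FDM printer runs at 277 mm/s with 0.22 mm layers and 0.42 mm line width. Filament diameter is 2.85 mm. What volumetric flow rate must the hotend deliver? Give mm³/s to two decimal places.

25.59

A: 0.22 × 0.42 → 0.0924 mm².
Q = v·A = 277 × 0.0924 = 25.59 mm³/s.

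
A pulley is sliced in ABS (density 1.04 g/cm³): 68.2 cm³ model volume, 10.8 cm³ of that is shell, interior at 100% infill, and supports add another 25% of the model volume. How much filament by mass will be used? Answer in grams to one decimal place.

88.7 g

Interior volume = 68.2 − 10.8 = 57.4 cm³.
Infill volume = 1.00 × 57.4, so 57.4 cm³.
Support = 0.25 × 68.2, so 17.05 cm³.
Total extruded: 10.8 + 57.4 + 17.05 → 85.25 cm³.
Mass: 85.25 × 1.04 → 88.66 g.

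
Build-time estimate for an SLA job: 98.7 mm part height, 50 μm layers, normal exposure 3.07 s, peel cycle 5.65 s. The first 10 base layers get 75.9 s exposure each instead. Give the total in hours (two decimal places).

4.98 hours

Layer count = ceil(98.7 / 0.05) = 1974.
Bottom layers = 10 × (75.9 + 5.65) = 815.5 s.
Normal layers: 1964 × (3.07 + 5.65) → 17126.08 s.
Total = 815.5 + 17126.08 = 17941.58 s = 4.98 hours.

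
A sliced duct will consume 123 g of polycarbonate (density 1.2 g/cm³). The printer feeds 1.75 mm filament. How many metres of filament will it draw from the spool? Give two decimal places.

Extruded volume: 123/1.2 = 102.5 cm³ (102500 mm³).
Cross-section of 1.75 mm filament: π·(1.75/2)² = 2.4053 mm².
L = V/A = 102500/2.4053 = 42614.23 mm → 42.61 m.

42.61 m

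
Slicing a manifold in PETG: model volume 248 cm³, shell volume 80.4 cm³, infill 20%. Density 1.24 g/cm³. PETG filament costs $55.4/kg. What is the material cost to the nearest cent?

Volume inside the shell = 248 − 80.4, so 167.6 cm³.
Infill deposited = 0.20 × 167.6, so 33.52 cm³.
Total extruded: 80.4 + 33.52 → 113.92 cm³.
Mass = 113.92 × 1.24 = 141.2608 g.
Cost = 141.2608 g / 1000 × $55.4/kg = $7.83.

$7.83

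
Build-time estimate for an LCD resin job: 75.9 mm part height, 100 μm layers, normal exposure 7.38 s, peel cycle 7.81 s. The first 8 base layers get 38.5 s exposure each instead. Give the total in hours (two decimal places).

Number of layers: 75.9 / 0.1 → 759 (rounded up).
Base layers = 8 × (38.5 + 7.81), so 370.48 s.
Regular layers = 751 × (7.38 + 7.81), so 11407.69 s.
Sum: 370.48 + 11407.69 = 11778.17 s → 3.27 hours.

3.27 hours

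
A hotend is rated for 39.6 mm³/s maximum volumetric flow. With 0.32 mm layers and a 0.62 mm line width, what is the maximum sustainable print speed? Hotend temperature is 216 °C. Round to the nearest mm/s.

200 mm/s

A = 0.32 × 0.62, so 0.1984 mm².
v_max = Q/A = 39.6/0.1984 = 199.60 mm/s → 200 mm/s.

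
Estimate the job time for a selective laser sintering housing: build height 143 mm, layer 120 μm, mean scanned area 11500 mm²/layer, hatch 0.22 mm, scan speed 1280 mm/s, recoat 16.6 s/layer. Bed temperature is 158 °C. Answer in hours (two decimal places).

Layer count = ceil(143 / 0.12) = 1192.
Per-layer scan distance = 11500 / 0.22, so 52272.7 mm.
Per-layer scan time = 52272.7 / 1280 = 40.838 s.
Time per layer: 40.838 + 16.6 → 57.438 s.
Build time = 1192 × 57.438 = 68466.096 s = 19.02 hours.

19.02 hours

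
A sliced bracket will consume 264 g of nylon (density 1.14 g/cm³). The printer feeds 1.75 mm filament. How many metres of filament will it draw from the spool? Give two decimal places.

Volume = 264 g / 1.14 g·cm⁻³ = 231.5789 cm³ = 231578.9 mm³.
Cross-section of 1.75 mm filament: π·(1.75/2)² = 2.4053 mm².
Length = 231578.9 / 2.4053 = 96278.59 mm = 96.28 m.

96.28 m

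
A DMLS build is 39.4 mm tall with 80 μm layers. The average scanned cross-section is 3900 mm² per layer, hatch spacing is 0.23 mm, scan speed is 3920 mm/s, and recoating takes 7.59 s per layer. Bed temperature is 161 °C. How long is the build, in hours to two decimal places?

1.63 hours

Layers = ⌈39.4/0.08⌉ = 493.
Scan path per layer = 3900 / 0.23, so 16956.5 mm.
Scan time per layer = 16956.5 / 3920 = 4.3256 s.
Time per layer = 4.3256 + 7.59 = 11.9156 s.
Total: 493 × 11.9156 s = 5874.3908 s → 1.63 hours.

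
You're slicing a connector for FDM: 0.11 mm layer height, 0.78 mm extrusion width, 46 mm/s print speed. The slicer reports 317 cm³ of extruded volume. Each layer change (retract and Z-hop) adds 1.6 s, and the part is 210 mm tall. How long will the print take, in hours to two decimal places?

Extrusion cross-section = 0.11 × 0.78, so 0.0858 mm².
Total extruded path = 317000/0.0858 = 3694638.7 mm.
Print-move time = 3694638.7 / 46, so 80318.2 s.
Layer count = ceil(210 / 0.11) = 1910.
Z-hop total = 1910 × 1.6, so 3056 s.
Altogether 80318.2 + 3056 = 83374.2 s, i.e. 23.16 hours.

23.16 hours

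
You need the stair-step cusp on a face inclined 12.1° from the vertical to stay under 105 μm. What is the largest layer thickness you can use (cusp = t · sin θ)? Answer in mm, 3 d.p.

sin(12.1°) = 0.2096; t_max = 0.105/0.2096 = 0.501 mm.

0.501 mm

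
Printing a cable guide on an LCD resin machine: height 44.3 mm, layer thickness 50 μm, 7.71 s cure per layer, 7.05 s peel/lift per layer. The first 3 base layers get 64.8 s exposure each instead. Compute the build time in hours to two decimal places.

Layers = ⌈44.3/0.05⌉ = 886.
Burn-in layers = 3 × (64.8 + 7.05), so 215.55 s.
Regular layers = 883 × (7.71 + 7.05), so 13033.08 s.
Total = 215.55 + 13033.08 = 13248.63 s = 3.68 hours.

3.68 hours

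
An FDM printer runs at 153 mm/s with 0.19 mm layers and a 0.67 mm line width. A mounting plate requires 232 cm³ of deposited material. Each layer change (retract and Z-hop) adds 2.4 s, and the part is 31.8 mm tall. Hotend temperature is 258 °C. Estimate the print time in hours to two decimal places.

Bead cross-section = 0.19 × 0.67, so 0.1273 mm².
Total extruded path = 232000/0.1273 = 1822466.6 mm.
Time extruding: 1822466.6 / 153 → 11911.5 s.
Layer count = ceil(31.8 / 0.19) = 168.
Z-hop total = 168 × 2.4, so 403.2 s.
Total = 11911.5 + 403.2 = 12314.7 s = 3.42 hours.

3.42 hours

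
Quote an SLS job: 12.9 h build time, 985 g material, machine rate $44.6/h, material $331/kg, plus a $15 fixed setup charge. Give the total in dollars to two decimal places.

Machine-time cost = 44.6 × 12.9 = $575.34.
Material charge = 331 × 985/1000 = $326.035.
Adding setup: 575.34 + 326.035 + 15 → 916.375 ≈ $916.38.

$916.38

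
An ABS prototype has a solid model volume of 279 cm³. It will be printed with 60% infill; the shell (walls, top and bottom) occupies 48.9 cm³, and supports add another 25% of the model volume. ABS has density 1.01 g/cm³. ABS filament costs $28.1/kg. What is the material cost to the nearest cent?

Volume inside the shell = 279 − 48.9, so 230.1 cm³.
Infill deposited = 0.60 × 230.1, so 138.06 cm³.
Support: 0.25 × 279 → 69.75 cm³.
Deposited volume = 48.9 + 138.06 + 69.75 = 256.71 cm³.
Mass = 256.71 × 1.01, so 259.2771 g.
At $28.1/kg: 259.2771/1000 × 28.1 = $7.29.

$7.29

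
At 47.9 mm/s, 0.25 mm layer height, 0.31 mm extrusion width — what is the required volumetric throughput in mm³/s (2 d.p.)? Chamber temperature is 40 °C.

3.71

A = 0.25 × 0.31 = 0.0775 mm².
Volumetric flow = 47.9 × 0.0775 = 3.71 mm³/s.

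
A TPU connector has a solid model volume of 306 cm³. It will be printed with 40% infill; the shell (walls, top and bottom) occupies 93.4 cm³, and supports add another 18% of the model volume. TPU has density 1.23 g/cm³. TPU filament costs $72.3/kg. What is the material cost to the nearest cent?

$20.77

Volume inside the shell = 306 − 93.4 = 212.6 cm³.
Infill deposited: 0.40 × 212.6 → 85.04 cm³.
Support: 0.18 × 306 → 55.08 cm³.
Deposited volume = 93.4 + 85.04 + 55.08, so 233.52 cm³.
Mass: 233.52 × 1.23 → 287.2296 g.
At $72.3/kg: 287.2296/1000 × 72.3 = $20.77.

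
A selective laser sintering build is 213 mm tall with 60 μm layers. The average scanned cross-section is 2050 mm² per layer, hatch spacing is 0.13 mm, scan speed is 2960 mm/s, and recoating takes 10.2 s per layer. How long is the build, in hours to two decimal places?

15.31 hours

Number of layers: 213 / 0.06 → 3550 (rounded up).
Hatch length per layer: 2050 / 0.13 → 15769.2 mm.
Per-layer scan time: 15769.2 / 2960 → 5.3274 s.
Time per layer: 5.3274 + 10.2 → 15.5274 s.
Build time = 3550 × 15.5274 = 55122.27 s = 15.31 hours.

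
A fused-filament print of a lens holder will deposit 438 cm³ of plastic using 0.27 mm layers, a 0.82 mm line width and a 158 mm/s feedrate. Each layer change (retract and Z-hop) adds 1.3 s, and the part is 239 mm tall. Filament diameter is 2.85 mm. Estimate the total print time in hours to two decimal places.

3.80 hours

Bead cross-section = 0.27 × 0.82 = 0.2214 mm².
Toolpath length = 438 cm³ / 0.2214 mm² = 438000 / 0.2214 = 1978319.8 mm.
Print-move time = 1978319.8 / 158 = 12521 s.
Layer count = ceil(239 / 0.27) = 886.
Z-hop total: 886 × 1.3 → 1151.8 s.
Altogether 12521 + 1151.8 = 13672.8 s, i.e. 3.80 hours.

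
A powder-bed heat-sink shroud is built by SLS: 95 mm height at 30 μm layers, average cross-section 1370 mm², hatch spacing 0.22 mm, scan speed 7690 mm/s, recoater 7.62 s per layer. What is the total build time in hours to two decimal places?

Layer count = ceil(95 / 0.03) = 3167.
Per-layer scan distance = 1370 / 0.22, so 6227.3 mm.
Per-layer scan time = 6227.3 / 7690 = 0.8098 s.
Per-layer time: 0.8098 + 7.62 → 8.4298 s.
Total: 3167 × 8.4298 s = 26697.1766 s → 7.42 hours.

7.42 hours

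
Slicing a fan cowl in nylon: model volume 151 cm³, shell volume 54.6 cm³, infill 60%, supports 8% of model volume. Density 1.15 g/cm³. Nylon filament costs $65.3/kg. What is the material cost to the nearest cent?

$9.35

Infill region = 151 − 54.6 = 96.4 cm³.
Infill deposited = 0.60 × 96.4 = 57.84 cm³.
Support: 0.08 × 151 → 12.08 cm³.
Total extruded = 54.6 + 57.84 + 12.08 = 124.52 cm³.
Mass = 124.52 × 1.15, so 143.198 g.
Cost = 143.198 g / 1000 × $65.3/kg = $9.35.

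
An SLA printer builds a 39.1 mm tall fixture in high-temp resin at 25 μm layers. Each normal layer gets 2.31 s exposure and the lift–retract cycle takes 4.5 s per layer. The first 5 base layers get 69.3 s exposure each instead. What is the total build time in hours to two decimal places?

Layers = ⌈39.1/0.025⌉ = 1564.
Bottom layers = 5 × (69.3 + 4.5) = 369 s.
Remaining layers = 1559 × (2.31 + 4.5), so 10616.79 s.
Sum: 369 + 10616.79 = 10985.79 s → 3.05 hours.

3.05 hours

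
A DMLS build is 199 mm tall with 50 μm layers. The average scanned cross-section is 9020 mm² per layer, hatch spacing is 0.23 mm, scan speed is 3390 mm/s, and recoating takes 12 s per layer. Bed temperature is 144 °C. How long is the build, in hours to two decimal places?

Layers = ⌈199/0.05⌉ = 3980.
Scan path per layer = 9020 / 0.23 = 39217.4 mm.
Laser time per layer = 39217.4 / 3390 = 11.5686 s.
Per-layer time = 11.5686 + 12, so 23.5686 s.
3980 layers × 23.5686 s/layer = 93803.028 s, i.e. 26.06 hours.

26.06 hours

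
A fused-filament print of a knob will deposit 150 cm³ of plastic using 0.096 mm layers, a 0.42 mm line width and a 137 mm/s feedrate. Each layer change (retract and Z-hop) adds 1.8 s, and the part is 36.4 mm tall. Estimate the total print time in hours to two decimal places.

7.73 hours

Line area = 0.096 × 0.42 = 0.04032 mm².
Total extruded path = 150000/0.04032 = 3720238.1 mm.
Print-move time = 3720238.1 / 137, so 27155 s.
Layers = ⌈36.4/0.096⌉ = 380.
Layer-change overhead = 380 × 1.8 = 684 s.
Altogether 27155 + 684 = 27839 s, i.e. 7.73 hours.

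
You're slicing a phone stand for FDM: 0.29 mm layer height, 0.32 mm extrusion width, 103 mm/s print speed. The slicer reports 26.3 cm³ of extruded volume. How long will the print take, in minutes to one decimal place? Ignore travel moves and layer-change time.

45.9 minutes

Extrusion cross-section = 0.29 × 0.32 = 0.0928 mm².
Path length: 26300 mm³ / 0.0928 mm² → 283405.2 mm.
Print-move time = 283405.2 / 103, so 2751.5 s.
2751.5 s = 45.9 minutes.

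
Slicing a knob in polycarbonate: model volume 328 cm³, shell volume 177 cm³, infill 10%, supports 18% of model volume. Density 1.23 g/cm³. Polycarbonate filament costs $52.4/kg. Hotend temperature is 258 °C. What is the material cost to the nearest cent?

Interior volume = 328 − 177 = 151 cm³.
Infill deposited: 0.10 × 151 → 15.1 cm³.
Support = 0.18 × 328, so 59.04 cm³.
Deposited volume: 177 + 15.1 + 59.04 → 251.14 cm³.
Mass = 251.14 × 1.23, so 308.9022 g.
Cost = 308.9022 g / 1000 × $52.4/kg = $16.19.

$16.19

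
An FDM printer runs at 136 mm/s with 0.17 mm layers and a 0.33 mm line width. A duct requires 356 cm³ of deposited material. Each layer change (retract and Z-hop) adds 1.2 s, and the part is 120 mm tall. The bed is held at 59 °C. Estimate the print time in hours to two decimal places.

13.20 hours

Extrusion cross-section = 0.17 × 0.33, so 0.0561 mm².
Toolpath length = 356 cm³ / 0.0561 mm² = 356000 / 0.0561 = 6345811.1 mm.
Time extruding = 6345811.1 / 136, so 46660.4 s.
Layers = ⌈120/0.17⌉ = 706.
Layer-change overhead = 706 × 1.2 = 847.2 s.
Altogether 46660.4 + 847.2 = 47507.6 s, i.e. 13.20 hours.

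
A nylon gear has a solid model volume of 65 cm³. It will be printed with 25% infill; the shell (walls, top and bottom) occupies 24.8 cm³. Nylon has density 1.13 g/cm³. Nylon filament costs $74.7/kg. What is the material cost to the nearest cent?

Volume inside the shell = 65 − 24.8, so 40.2 cm³.
Infill volume: 0.25 × 40.2 → 10.05 cm³.
Deposited volume = 24.8 + 10.05 = 34.85 cm³.
Mass = 34.85 × 1.13 = 39.3805 g.
At $74.7/kg: 39.3805/1000 × 74.7 = $2.94.

$2.94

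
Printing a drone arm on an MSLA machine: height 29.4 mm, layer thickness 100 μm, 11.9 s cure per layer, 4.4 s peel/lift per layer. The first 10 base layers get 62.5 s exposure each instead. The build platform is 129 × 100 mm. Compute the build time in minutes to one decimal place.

Layers = ⌈29.4/0.1⌉ = 294.
Burn-in layers = 10 × (62.5 + 4.4), so 669 s.
Normal layers = 284 × (11.9 + 4.4) = 4629.2 s.
Sum: 669 + 4629.2 = 5298.2 s → 88.3 minutes.

88.3 minutes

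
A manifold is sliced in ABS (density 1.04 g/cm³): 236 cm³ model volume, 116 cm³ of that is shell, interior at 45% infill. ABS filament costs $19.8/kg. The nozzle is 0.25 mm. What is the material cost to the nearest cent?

$3.50

Interior volume: 236 − 116 → 120 cm³.
Infill deposited = 0.45 × 120, so 54 cm³.
Deposited volume = 116 + 54, so 170 cm³.
Mass = 170 × 1.04, so 176.8 g.
At $19.8/kg: 176.8/1000 × 19.8 = $3.50.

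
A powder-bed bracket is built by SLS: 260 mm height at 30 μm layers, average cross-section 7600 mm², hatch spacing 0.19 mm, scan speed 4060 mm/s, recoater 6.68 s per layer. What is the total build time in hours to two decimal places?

Layer count = ceil(260 / 0.03) = 8667.
Scan path per layer: 7600 / 0.19 → 40000 mm.
Scan time per layer = 40000 / 4060 = 9.8522 s.
Time per layer = 9.8522 + 6.68, so 16.5322 s.
8667 layers × 16.5322 s/layer = 143284.5774 s, i.e. 39.80 hours.

39.80 hours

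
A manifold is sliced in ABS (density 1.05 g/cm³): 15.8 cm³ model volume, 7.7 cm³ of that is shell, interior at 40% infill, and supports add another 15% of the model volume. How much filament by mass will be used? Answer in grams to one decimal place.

14.0 g

Volume inside the shell = 15.8 − 7.7, so 8.1 cm³.
Deposited infill = 0.40 × 8.1, so 3.24 cm³.
Support = 0.15 × 15.8 = 2.37 cm³.
Deposited volume = 7.7 + 3.24 + 2.37 = 13.31 cm³.
Mass = 13.31 × 1.05 = 13.9755 g.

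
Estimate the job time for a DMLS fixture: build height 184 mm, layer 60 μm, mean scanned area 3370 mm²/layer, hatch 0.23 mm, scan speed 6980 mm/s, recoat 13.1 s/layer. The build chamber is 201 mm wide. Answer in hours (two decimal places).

12.95 hours

Layer count = ceil(184 / 0.06) = 3067.
Hatch length per layer = 3370 / 0.23, so 14652.2 mm.
Scan time per layer = 14652.2 / 6980, so 2.0992 s.
Time per layer = 2.0992 + 13.1, so 15.1992 s.
Total: 3067 × 15.1992 s = 46615.9464 s → 12.95 hours.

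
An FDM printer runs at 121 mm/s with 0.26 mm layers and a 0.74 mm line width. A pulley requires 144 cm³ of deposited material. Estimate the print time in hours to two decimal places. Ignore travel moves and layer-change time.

Extrusion cross-section: 0.26 × 0.74 → 0.1924 mm².
Total extruded path = 144000/0.1924 = 748440.7 mm.
Print-move time: 748440.7 / 121 → 6185.5 s.
Converting: 6185.5 s = 1.72 hours.

1.72 hours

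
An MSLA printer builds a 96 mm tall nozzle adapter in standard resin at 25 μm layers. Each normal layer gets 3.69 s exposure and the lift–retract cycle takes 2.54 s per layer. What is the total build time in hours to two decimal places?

6.65 hours

Layers = ⌈96/0.025⌉ = 3840.
Cycle time = 3.69 + 2.54, so 6.23 s.
Total = 3840 × 6.23 = 23923.2 s = 6.65 hours.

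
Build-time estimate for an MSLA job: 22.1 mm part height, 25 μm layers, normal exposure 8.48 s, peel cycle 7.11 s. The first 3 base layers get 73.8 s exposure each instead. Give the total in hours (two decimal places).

Layer count = ceil(22.1 / 0.025) = 884.
Burn-in layers = 3 × (73.8 + 7.11) = 242.73 s.
Remaining layers = 881 × (8.48 + 7.11), so 13734.79 s.
Sum: 242.73 + 13734.79 = 13977.52 s → 3.88 hours.

3.88 hours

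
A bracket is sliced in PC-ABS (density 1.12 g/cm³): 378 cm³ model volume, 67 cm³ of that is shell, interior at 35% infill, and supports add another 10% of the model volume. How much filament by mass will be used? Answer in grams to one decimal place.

Volume inside the shell: 378 − 67 → 311 cm³.
Deposited infill: 0.35 × 311 → 108.85 cm³.
Support: 0.10 × 378 → 37.8 cm³.
Deposited volume = 67 + 108.85 + 37.8, so 213.65 cm³.
Mass = 213.65 × 1.12, so 239.288 g.

239.3 g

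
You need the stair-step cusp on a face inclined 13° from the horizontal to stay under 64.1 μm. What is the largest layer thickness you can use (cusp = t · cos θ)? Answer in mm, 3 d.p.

0.066 mm

t = h_c / cos θ = 0.0641 / 0.9744 = 0.066 mm.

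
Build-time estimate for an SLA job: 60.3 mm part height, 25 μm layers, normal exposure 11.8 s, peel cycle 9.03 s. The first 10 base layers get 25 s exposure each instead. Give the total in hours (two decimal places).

13.99 hours

Layers = ⌈60.3/0.025⌉ = 2412.
Base layers = 10 × (25 + 9.03), so 340.3 s.
Normal layers = 2402 × (11.8 + 9.03), so 50033.66 s.
Sum: 340.3 + 50033.66 = 50373.96 s → 13.99 hours.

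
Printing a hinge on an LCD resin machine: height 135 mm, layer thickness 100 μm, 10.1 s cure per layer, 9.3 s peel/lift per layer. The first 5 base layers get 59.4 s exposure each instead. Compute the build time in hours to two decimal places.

Number of layers: 135 / 0.1 → 1350 (rounded up).
Burn-in layers: 5 × (59.4 + 9.3) → 343.5 s.
Normal layers = 1345 × (10.1 + 9.3), so 26093 s.
Total = 343.5 + 26093 = 26436.5 s = 7.34 hours.

7.34 hours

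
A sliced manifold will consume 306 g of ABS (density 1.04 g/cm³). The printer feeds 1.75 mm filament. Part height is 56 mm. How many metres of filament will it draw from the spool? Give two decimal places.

Volume = 306 g / 1.04 g·cm⁻³ = 294.2308 cm³ = 294230.8 mm³.
Filament cross-section = π × (1.75/2)² = 2.4053 mm².
Length = 294230.8 / 2.4053 = 122326.03 mm = 122.33 m.

122.33 m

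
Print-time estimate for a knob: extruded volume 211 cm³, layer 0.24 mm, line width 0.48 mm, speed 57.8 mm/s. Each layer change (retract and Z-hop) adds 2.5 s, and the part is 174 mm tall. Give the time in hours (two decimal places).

Extrusion cross-section: 0.24 × 0.48 → 0.1152 mm².
Path length: 211000 mm³ / 0.1152 mm² → 1831597.2 mm.
Extrusion time: 1831597.2 / 57.8 → 31688.5 s.
Number of layers: 174 / 0.24 → 725 (rounded up).
Z-hop total: 725 × 2.5 → 1812.5 s.
Altogether 31688.5 + 1812.5 = 33501 s, i.e. 9.31 hours.

9.31 hours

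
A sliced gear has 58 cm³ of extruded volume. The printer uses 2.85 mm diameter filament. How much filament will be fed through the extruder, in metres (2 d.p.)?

Filament cross-section = π × (2.85/2)² = 6.3794 mm².
Length = 58 cm³ / 6.3794 mm² = 58000 / 6.3794 = 9091.76 mm = 9.09 m.

9.09 m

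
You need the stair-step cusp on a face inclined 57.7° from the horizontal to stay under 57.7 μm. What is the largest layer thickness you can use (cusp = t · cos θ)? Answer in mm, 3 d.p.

t = h_c / cos θ = 0.0577 / 0.5344 = 0.108 mm.

0.108 mm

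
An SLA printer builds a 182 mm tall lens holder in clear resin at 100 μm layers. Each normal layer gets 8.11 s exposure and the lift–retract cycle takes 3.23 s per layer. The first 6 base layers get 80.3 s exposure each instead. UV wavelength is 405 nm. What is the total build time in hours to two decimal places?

Layers = ⌈182/0.1⌉ = 1820.
Base layers: 6 × (80.3 + 3.23) → 501.18 s.
Remaining layers: 1814 × (8.11 + 3.23) → 20570.76 s.
Total = 501.18 + 20570.76 = 21071.94 s = 5.85 hours.

5.85 hours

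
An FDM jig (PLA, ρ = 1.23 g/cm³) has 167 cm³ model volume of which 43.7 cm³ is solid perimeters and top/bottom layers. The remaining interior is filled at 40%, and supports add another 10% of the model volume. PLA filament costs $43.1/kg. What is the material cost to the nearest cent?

Infill region = 167 − 43.7 = 123.3 cm³.
Infill volume: 0.40 × 123.3 → 49.32 cm³.
Support = 0.10 × 167 = 16.7 cm³.
Deposited volume = 43.7 + 49.32 + 16.7 = 109.72 cm³.
Mass = 109.72 × 1.23, so 134.9556 g.
At $43.1/kg: 134.9556/1000 × 43.1 = $5.82.

$5.82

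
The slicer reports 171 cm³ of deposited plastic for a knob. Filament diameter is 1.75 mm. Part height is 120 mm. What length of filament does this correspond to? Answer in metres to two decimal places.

Cross-section of 1.75 mm filament: π·(1.75/2)² = 2.4053 mm².
Length = 171 cm³ / 2.4053 mm² = 171000 / 2.4053 = 71093 mm = 71.09 m.

71.09 m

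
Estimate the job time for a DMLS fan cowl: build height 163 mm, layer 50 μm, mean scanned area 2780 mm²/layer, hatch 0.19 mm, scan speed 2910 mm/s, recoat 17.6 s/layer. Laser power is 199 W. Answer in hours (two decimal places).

20.49 hours

Layers = ⌈163/0.05⌉ = 3260.
Scan path per layer = 2780 / 0.19 = 14631.6 mm.
Per-layer scan time = 14631.6 / 2910 = 5.028 s.
Layer cycle: 5.028 + 17.6 → 22.628 s.
Total: 3260 × 22.628 s = 73767.28 s → 20.49 hours.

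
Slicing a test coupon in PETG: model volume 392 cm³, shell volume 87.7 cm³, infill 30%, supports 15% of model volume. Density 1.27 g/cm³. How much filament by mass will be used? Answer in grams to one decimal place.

Volume inside the shell: 392 − 87.7 → 304.3 cm³.
Infill volume = 0.30 × 304.3 = 91.29 cm³.
Support = 0.15 × 392, so 58.8 cm³.
Deposited volume: 87.7 + 91.29 + 58.8 → 237.79 cm³.
Mass = 237.79 × 1.27 = 301.9933 g.

302.0 g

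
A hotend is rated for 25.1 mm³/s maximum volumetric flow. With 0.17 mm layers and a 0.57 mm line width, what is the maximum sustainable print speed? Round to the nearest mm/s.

259 mm/s

Bead cross-section = 0.17 × 0.57 = 0.0969 mm².
v_max = Q/A = 25.1/0.0969 = 259.03 mm/s → 259 mm/s.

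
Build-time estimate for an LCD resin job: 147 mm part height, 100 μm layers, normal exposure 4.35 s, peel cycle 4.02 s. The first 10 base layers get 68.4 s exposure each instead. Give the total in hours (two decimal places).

3.60 hours

Layers = ⌈147/0.1⌉ = 1470.
Base layers: 10 × (68.4 + 4.02) → 724.2 s.
Remaining layers: 1460 × (4.35 + 4.02) → 12220.2 s.
Sum: 724.2 + 12220.2 = 12944.4 s → 3.60 hours.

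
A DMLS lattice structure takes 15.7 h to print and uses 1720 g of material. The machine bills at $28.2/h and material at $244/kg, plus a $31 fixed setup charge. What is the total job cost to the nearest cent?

$893.42

Time charge = 28.2 × 15.7, so $442.74.
Material charge: 244 × 1720/1000 → $419.68.
Total = 442.74 + 419.68 + 31 = $893.42.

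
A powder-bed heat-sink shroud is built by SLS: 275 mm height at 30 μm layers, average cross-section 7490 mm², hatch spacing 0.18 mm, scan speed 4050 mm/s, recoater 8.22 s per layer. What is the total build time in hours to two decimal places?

Layers = ⌈275/0.03⌉ = 9167.
Hatch length per layer: 7490 / 0.18 → 41611.1 mm.
Scan time per layer: 41611.1 / 4050 → 10.2743 s.
Layer cycle: 10.2743 + 8.22 → 18.4943 s.
9167 layers × 18.4943 s/layer = 169537.2481 s, i.e. 47.09 hours.

47.09 hours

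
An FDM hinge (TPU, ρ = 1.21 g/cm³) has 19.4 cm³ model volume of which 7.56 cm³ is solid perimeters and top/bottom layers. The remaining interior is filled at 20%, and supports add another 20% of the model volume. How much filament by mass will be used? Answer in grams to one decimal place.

16.7 g

Volume inside the shell = 19.4 − 7.56, so 11.84 cm³.
Infill volume = 0.20 × 11.84, so 2.368 cm³.
Support: 0.20 × 19.4 → 3.88 cm³.
Deposited volume = 7.56 + 2.368 + 3.88 = 13.808 cm³.
Mass = 13.808 × 1.21 = 16.70768 g.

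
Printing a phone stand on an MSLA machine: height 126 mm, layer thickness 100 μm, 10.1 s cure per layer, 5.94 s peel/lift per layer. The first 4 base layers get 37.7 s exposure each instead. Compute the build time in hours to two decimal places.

Number of layers: 126 / 0.1 → 1260 (rounded up).
Bottom layers: 4 × (37.7 + 5.94) → 174.56 s.
Regular layers = 1256 × (10.1 + 5.94) = 20146.24 s.
Sum: 174.56 + 20146.24 = 20320.8 s → 5.64 hours.

5.64 hours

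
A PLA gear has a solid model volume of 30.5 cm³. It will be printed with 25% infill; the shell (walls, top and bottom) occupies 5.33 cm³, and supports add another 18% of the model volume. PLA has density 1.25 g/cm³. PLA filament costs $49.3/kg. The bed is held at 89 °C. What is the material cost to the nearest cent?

$1.05

Volume inside the shell: 30.5 − 5.33 → 25.17 cm³.
Infill deposited: 0.25 × 25.17 → 6.2925 cm³.
Support: 0.18 × 30.5 → 5.49 cm³.
Total printed volume = 5.33 + 6.2925 + 5.49 = 17.1125 cm³.
Mass = 17.1125 × 1.25, so 21.390625 g.
At $49.3/kg: 21.390625/1000 × 49.3 = $1.05.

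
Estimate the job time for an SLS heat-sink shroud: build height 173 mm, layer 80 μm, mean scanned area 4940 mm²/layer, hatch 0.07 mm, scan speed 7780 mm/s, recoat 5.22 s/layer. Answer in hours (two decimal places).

8.59 hours

Layer count = ceil(173 / 0.08) = 2163.
Hatch length per layer = 4940 / 0.07, so 70571.4 mm.
Laser time per layer: 70571.4 / 7780 → 9.0709 s.
Layer cycle: 9.0709 + 5.22 → 14.2909 s.
Total: 2163 × 14.2909 s = 30911.2167 s → 8.59 hours.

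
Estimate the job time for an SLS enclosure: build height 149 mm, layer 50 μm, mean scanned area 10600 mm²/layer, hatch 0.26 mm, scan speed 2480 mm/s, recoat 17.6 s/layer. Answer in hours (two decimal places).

28.18 hours

Number of layers: 149 / 0.05 → 2980 (rounded up).
Hatch length per layer: 10600 / 0.26 → 40769.2 mm.
Scan time per layer: 40769.2 / 2480 → 16.4392 s.
Layer cycle = 16.4392 + 17.6 = 34.0392 s.
2980 layers × 34.0392 s/layer = 101436.816 s, i.e. 28.18 hours.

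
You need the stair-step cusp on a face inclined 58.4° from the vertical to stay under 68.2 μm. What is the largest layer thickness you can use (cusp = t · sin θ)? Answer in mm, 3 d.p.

sin(58.4°) = 0.8517; t_max = 0.0682/0.8517 = 0.080 mm.

0.080 mm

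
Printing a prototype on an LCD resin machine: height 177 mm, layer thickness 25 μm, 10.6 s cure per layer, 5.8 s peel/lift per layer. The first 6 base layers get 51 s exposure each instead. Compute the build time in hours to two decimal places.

32.32 hours

Layer count = ceil(177 / 0.025) = 7080.
Base layers: 6 × (51 + 5.8) → 340.8 s.
Remaining layers: 7074 × (10.6 + 5.8) → 116013.6 s.
Total = 340.8 + 116013.6 = 116354.4 s = 32.32 hours.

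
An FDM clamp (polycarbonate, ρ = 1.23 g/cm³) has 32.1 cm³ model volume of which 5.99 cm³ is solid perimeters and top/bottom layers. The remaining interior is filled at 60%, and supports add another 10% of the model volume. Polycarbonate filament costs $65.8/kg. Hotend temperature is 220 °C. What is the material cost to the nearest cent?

Interior volume: 32.1 − 5.99 → 26.11 cm³.
Deposited infill = 0.60 × 26.11 = 15.666 cm³.
Support = 0.10 × 32.1, so 3.21 cm³.
Total printed volume: 5.99 + 15.666 + 3.21 → 24.866 cm³.
Mass = 24.866 × 1.23, so 30.58518 g.
Cost = 30.58518 g / 1000 × $65.8/kg = $2.01.

$2.01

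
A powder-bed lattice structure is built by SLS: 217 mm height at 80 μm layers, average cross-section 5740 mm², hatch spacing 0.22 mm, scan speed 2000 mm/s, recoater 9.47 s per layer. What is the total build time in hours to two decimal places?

16.97 hours

Layer count = ceil(217 / 0.08) = 2713.
Scan path per layer = 5740 / 0.22, so 26090.9 mm.
Laser time per layer: 26090.9 / 2000 → 13.0455 s.
Time per layer = 13.0455 + 9.47 = 22.5155 s.
Build time = 2713 × 22.5155 = 61084.5515 s = 16.97 hours.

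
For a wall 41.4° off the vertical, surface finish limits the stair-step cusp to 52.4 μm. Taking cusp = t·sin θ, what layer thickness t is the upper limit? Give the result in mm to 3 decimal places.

t = h_c / sin θ = 0.0524 / 0.6613 = 0.079 mm.

0.079 mm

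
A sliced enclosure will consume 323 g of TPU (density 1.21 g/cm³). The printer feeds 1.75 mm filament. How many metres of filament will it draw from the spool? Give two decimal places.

110.98 m

Extruded volume: 323/1.21 = 266.9421 cm³ (266942.1 mm³).
A = π r² = π × 0.875² = 2.4053 mm².
Length = 266942.1 / 2.4053 = 110980.79 mm = 110.98 m.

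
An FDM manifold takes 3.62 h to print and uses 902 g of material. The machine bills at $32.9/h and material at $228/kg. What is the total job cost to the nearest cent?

Machine-time cost = 32.9 × 3.62 = $119.098.
Material charge = 228 × 902/1000 = $205.656.
Job cost: 119.098 + 205.656 = 324.754 ≈ $324.75.

$324.75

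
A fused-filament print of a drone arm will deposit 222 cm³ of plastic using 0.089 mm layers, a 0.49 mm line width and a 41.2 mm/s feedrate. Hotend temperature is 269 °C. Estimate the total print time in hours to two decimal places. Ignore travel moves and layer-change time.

34.32 hours

Line area: 0.089 × 0.49 → 0.04361 mm².
Path length: 222000 mm³ / 0.04361 mm² → 5090575.6 mm.
Print-move time = 5090575.6 / 41.2 = 123557.7 s.
123557.7 s = 34.32 hours.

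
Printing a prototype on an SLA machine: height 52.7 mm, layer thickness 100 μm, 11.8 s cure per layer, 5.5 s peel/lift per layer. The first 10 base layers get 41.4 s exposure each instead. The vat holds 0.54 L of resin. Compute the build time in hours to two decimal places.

Layers = ⌈52.7/0.1⌉ = 527.
Bottom layers = 10 × (41.4 + 5.5), so 469 s.
Regular layers = 517 × (11.8 + 5.5) = 8944.1 s.
Sum: 469 + 8944.1 = 9413.1 s → 2.61 hours.

2.61 hours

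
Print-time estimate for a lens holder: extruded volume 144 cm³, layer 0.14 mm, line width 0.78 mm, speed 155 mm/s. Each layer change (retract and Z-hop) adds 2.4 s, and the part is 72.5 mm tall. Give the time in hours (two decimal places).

2.71 hours

Extrusion cross-section: 0.14 × 0.78 → 0.1092 mm².
Total extruded path = 144000/0.1092 = 1318681.3 mm.
Print-move time: 1318681.3 / 155 → 8507.6 s.
Layers = ⌈72.5/0.14⌉ = 518.
Z-hop total = 518 × 2.4, so 1243.2 s.
Altogether 8507.6 + 1243.2 = 9750.8 s, i.e. 2.71 hours.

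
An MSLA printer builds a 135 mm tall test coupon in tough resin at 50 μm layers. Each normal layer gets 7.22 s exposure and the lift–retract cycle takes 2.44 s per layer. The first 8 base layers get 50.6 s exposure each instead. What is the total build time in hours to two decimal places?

7.34 hours

Layers = ⌈135/0.05⌉ = 2700.
Burn-in layers: 8 × (50.6 + 2.44) → 424.32 s.
Normal layers: 2692 × (7.22 + 2.44) → 26004.72 s.
Total = 424.32 + 26004.72 = 26429.04 s = 7.34 hours.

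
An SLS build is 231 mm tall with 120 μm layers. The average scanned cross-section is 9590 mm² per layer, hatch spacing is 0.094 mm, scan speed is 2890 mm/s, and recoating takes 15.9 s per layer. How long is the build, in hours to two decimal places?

27.38 hours

Number of layers: 231 / 0.12 → 1925 (rounded up).
Per-layer scan distance: 9590 / 0.094 → 102021.3 mm.
Laser time per layer = 102021.3 / 2890, so 35.3015 s.
Time per layer = 35.3015 + 15.9, so 51.2015 s.
1925 layers × 51.2015 s/layer = 98562.8875 s, i.e. 27.38 hours.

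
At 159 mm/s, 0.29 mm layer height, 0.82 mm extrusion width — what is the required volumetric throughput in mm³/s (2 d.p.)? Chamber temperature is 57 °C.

Extrusion cross-section: 0.29 × 0.82 → 0.2378 mm².
Volumetric flow = 159 × 0.2378 = 37.81 mm³/s.

37.81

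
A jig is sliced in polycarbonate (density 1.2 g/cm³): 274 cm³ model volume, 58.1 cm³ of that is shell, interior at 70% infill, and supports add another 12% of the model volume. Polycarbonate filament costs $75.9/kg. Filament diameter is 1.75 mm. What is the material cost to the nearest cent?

$22.05

Volume inside the shell = 274 − 58.1 = 215.9 cm³.
Infill volume = 0.70 × 215.9 = 151.13 cm³.
Support = 0.12 × 274 = 32.88 cm³.
Deposited volume = 58.1 + 151.13 + 32.88, so 242.11 cm³.
Mass = 242.11 × 1.2 = 290.532 g.
Cost = 290.532 g / 1000 × $75.9/kg = $22.05.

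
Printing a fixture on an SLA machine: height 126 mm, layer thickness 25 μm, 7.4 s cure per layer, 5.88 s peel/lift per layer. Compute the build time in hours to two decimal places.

18.59 hours

Layer count = ceil(126 / 0.025) = 5040.
Cycle time = 7.4 + 5.88, so 13.28 s.
Build time: 5040 × 13.28 s = 66931.2 s, i.e. 18.59 hours.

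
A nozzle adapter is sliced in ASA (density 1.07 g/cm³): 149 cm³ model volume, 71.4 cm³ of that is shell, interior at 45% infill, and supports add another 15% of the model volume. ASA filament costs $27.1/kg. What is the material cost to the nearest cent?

Interior volume = 149 − 71.4 = 77.6 cm³.
Deposited infill = 0.45 × 77.6 = 34.92 cm³.
Support = 0.15 × 149 = 22.35 cm³.
Total printed volume = 71.4 + 34.92 + 22.35, so 128.67 cm³.
Mass = 128.67 × 1.07 = 137.6769 g.
Cost = 137.6769 g / 1000 × $27.1/kg = $3.73.

$3.73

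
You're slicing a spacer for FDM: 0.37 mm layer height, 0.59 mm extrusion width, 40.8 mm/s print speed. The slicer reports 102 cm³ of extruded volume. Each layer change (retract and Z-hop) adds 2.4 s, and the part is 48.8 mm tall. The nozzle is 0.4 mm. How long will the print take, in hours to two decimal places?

3.27 hours

Extrusion cross-section = 0.37 × 0.59 = 0.2183 mm².
Total extruded path = 102000/0.2183 = 467246.9 mm.
Time extruding = 467246.9 / 40.8 = 11452.1 s.
Layer count = ceil(48.8 / 0.37) = 132.
Layer-change overhead = 132 × 2.4, so 316.8 s.
Total = 11452.1 + 316.8 = 11768.9 s = 3.27 hours.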